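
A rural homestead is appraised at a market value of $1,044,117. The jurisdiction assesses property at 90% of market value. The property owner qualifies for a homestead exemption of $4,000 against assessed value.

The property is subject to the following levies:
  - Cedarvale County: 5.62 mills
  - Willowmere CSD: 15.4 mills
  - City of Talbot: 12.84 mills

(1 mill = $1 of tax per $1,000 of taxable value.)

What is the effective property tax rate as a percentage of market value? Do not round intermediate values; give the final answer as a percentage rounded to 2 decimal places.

Assessed value = $1,044,117 × 0.9 = $939,705.3
Taxable value = $939,705.3 − $4,000 = $935,705.3
Cedarvale County: $935,705.3 × 0.00562 = $5,258.663786
Willowmere CSD: $935,705.3 × 0.0154 = $14,409.86162
City of Talbot: $935,705.3 × 0.01284 = $12,014.456052
Total tax = $31,682.981458
Effective rate = $31,682.981458 ÷ $1,044,117 = 3.03% of market value

3.03%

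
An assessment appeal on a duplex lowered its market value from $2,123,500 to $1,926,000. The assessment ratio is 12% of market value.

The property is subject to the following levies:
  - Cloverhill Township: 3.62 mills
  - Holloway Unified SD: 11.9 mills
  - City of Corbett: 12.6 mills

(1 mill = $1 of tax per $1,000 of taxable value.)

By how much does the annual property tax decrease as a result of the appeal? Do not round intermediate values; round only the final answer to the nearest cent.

$666.44

Old assessed value = $2,123,500 × 0.12 = $254,820
New assessed value = $1,926,000 × 0.12 = $231,120
Combined rate = 0.00362 + 0.0119 + 0.0126 = 0.02812
Old tax = $254,820 × 0.02812 = $7,165.5384
New tax = $231,120 × 0.02812 = $6,499.0944
Reduction = $7,165.5384 − $6,499.0944 = $666.444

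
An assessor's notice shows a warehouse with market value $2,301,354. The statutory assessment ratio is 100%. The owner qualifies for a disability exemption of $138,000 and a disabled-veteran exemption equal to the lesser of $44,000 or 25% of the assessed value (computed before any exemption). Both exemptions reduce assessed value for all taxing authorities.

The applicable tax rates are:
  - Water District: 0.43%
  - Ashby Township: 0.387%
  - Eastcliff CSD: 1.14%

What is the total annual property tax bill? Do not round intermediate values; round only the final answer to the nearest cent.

$41,475.76

Assessed value = $2,301,354 × 1 = $2,301,354
Disabled-veteran exemption = min($44,000, 25% × $2,301,354) = min($44,000, $575,338.5) = $44,000 (dollar cap binds)
Taxable value = $2,301,354 − $138,000 − $44,000 = $2,119,354
Water District: $2,119,354 × 0.0043 = $9,113.2222
Ashby Township: $2,119,354 × 0.00387 = $8,201.89998
Eastcliff CSD: $2,119,354 × 0.0114 = $24,160.6356
Total = $41,475.75778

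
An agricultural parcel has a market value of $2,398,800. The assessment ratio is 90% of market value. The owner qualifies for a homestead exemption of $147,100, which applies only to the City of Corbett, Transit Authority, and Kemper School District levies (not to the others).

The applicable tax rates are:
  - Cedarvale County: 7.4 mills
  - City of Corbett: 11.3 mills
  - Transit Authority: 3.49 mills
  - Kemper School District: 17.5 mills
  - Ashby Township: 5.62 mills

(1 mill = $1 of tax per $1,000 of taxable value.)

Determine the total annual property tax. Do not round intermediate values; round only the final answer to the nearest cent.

Assessed value = $2,398,800 × 0.9 = $2,158,920
Cedarvale County: $2,158,920 × 0.0074 = $15,976.008
City of Corbett: ($2,158,920 − $147,100) × 0.0113 = $2,011,820 × 0.0113 = $22,733.566
Transit Authority: ($2,158,920 − $147,100) × 0.00349 = $2,011,820 × 0.00349 = $7,021.2518
Kemper School District: ($2,158,920 − $147,100) × 0.0175 = $2,011,820 × 0.0175 = $35,206.85
Ashby Township: $2,158,920 × 0.00562 = $12,133.1304
Total = $93,070.8062

$93,070.81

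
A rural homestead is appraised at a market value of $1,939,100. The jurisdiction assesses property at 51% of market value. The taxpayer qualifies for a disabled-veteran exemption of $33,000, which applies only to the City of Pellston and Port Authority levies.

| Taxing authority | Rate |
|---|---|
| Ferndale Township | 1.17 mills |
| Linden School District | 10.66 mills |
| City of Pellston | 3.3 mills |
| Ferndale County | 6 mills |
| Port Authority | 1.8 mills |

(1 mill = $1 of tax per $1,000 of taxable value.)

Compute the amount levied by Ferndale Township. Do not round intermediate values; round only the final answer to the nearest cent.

Assessed value = $1,939,100 × 0.51 = $988,941
Ferndale Township taxable value = $988,941 (exemption does not apply)
Ferndale Township levy = $988,941 × 0.00117 = $1,157.06097

$1,157.06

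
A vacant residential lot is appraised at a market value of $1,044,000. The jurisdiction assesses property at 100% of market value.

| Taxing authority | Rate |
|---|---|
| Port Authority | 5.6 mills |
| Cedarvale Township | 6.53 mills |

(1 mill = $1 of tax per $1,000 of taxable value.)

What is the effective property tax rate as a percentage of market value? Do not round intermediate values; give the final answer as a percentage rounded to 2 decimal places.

1.21%

Assessed value = $1,044,000 × 1 = $1,044,000
Port Authority: $1,044,000 × 0.0056 = $5,846.4
Cedarvale Township: $1,044,000 × 0.00653 = $6,817.32
Total tax = $12,663.72
Effective rate = $12,663.72 ÷ $1,044,000 = 1.21% of market value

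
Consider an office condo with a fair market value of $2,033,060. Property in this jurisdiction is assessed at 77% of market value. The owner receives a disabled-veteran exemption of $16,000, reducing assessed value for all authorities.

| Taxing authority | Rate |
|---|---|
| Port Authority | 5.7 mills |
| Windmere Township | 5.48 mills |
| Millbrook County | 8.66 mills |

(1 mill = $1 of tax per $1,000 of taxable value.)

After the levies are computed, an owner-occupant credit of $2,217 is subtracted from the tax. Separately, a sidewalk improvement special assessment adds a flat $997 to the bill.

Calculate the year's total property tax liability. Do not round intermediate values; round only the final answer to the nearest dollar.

Assessed value = $2,033,060 × 0.77 = $1,565,456.2
Taxable value = $1,565,456.2 − $16,000 = $1,549,456.2
Port Authority: $1,549,456.2 × 0.0057 = $8,831.90034
Windmere Township: $1,549,456.2 × 0.00548 = $8,491.019976
Millbrook County: $1,549,456.2 × 0.00866 = $13,418.290692
Levies subtotal = $30,741.211008
After credit = $30,741.211008 − $2,217 = $28,524.211008
Total = $28,524.211008 + $997 = $29,521.211008

$29,521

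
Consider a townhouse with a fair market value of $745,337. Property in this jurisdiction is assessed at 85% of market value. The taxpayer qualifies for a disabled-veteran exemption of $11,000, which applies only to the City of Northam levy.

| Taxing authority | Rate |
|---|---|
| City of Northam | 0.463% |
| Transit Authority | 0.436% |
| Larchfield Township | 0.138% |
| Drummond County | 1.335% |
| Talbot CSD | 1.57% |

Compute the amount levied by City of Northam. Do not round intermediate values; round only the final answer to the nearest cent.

$2,882.34

Assessed value = $745,337 × 0.85 = $633,536.45
City of Northam taxable value = $633,536.45 − $11,000 = $622,536.45
City of Northam levy = $622,536.45 × 0.00463 = $2,882.3437635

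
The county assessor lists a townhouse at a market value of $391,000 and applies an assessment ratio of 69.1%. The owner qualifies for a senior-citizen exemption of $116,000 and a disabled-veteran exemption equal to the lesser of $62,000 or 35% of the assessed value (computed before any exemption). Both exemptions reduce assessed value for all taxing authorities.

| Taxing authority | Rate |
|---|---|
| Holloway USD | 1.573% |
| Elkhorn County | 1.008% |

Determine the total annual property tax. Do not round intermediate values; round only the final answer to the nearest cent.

Assessed value = $391,000 × 0.691 = $270,181
Disabled-veteran exemption = min($62,000, 35% × $270,181) = min($62,000, $94,563.35) = $62,000 (dollar cap binds)
Taxable value = $270,181 − $116,000 − $62,000 = $92,181
Holloway USD: $92,181 × 0.01573 = $1,450.00713
Elkhorn County: $92,181 × 0.01008 = $929.18448
Total = $2,379.19161

$2,379.19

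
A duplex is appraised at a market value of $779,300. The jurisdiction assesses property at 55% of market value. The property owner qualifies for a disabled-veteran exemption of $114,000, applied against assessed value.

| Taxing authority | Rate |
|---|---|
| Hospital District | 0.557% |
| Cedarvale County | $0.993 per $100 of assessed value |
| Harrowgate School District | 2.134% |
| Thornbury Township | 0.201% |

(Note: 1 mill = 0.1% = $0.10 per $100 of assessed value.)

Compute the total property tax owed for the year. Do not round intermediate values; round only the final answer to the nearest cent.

Assessed value = $779,300 × 0.55 = $428,615
Taxable value = $428,615 − $114,000 = $314,615
Hospital District: $314,615 × 0.00557 = $1,752.40555
Cedarvale County: $314,615 × 0.00993 = $3,124.12695
Harrowgate School District: $314,615 × 0.02134 = $6,713.8841
Thornbury Township: $314,615 × 0.00201 = $632.37615
Total = $12,222.79275

$12,222.79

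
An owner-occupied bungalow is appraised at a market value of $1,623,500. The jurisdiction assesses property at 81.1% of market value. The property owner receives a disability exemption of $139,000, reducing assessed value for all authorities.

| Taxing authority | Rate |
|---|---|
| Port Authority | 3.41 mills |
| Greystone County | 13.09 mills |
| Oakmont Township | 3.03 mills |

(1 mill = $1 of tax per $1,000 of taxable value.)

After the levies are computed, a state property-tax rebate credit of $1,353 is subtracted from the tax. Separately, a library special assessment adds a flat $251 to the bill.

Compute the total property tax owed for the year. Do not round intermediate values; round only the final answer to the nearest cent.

Assessed value = $1,623,500 × 0.811 = $1,316,658.5
Taxable value = $1,316,658.5 − $139,000 = $1,177,658.5
Port Authority: $1,177,658.5 × 0.00341 = $4,015.815485
Greystone County: $1,177,658.5 × 0.01309 = $15,415.549765
Oakmont Township: $1,177,658.5 × 0.00303 = $3,568.305255
Levies subtotal = $22,999.670505
After credit = $22,999.670505 − $1,353 = $21,646.670505
Total = $21,646.670505 + $251 = $21,897.670505

$21,897.67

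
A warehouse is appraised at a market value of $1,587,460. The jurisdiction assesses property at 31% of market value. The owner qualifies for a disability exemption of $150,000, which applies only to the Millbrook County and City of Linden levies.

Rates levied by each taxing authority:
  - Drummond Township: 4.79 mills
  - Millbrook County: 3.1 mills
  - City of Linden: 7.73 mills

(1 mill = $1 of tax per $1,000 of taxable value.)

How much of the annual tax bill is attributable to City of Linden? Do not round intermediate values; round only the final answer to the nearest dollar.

Assessed value = $1,587,460 × 0.31 = $492,112.6
City of Linden taxable value = $492,112.6 − $150,000 = $342,112.6
City of Linden levy = $342,112.6 × 0.00773 = $2,644.530398

$2,645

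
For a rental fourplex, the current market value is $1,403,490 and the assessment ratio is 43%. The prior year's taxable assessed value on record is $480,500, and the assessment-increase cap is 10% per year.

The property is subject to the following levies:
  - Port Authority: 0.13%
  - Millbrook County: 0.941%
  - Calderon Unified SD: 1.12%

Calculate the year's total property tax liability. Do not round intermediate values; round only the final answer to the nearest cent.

$11,580.53

Uncapped assessed value = $1,403,490 × 0.43 = $603,500.7
Cap limit = $480,500 × 1.1 = $528,550
Taxable assessed value = min($603,500.7, $528,550) = $528,550 (cap binds)
Port Authority: $528,550 × 0.0013 = $687.115
Millbrook County: $528,550 × 0.00941 = $4,973.6555
Calderon Unified SD: $528,550 × 0.0112 = $5,919.76
Total = $11,580.5305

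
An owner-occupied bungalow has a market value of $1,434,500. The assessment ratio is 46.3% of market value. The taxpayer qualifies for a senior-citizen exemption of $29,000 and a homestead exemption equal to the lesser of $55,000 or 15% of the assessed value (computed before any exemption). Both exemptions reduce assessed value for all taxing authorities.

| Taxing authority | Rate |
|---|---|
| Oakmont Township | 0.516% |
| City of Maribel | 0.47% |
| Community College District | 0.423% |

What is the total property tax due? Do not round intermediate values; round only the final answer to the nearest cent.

$8,174.64

Assessed value = $1,434,500 × 0.463 = $664,173.5
Homestead exemption = min($55,000, 15% × $664,173.5) = min($55,000, $99,626.025) = $55,000 (dollar cap binds)
Taxable value = $664,173.5 − $29,000 − $55,000 = $580,173.5
Oakmont Township: $580,173.5 × 0.00516 = $2,993.69526
City of Maribel: $580,173.5 × 0.0047 = $2,726.81545
Community College District: $580,173.5 × 0.00423 = $2,454.133905
Total = $8,174.644615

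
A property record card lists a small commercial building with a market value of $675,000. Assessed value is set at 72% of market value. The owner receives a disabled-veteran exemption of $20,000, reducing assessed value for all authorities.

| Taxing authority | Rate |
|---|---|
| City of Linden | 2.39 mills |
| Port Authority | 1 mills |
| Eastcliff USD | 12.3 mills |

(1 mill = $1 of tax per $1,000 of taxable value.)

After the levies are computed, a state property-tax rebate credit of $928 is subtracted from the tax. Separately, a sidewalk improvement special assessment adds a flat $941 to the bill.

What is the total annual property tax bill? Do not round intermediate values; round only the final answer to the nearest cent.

$7,324.54

Assessed value = $675,000 × 0.72 = $486,000
Taxable value = $486,000 − $20,000 = $466,000
City of Linden: $466,000 × 0.00239 = $1,113.74
Port Authority: $466,000 × 0.001 = $466
Eastcliff USD: $466,000 × 0.0123 = $5,731.8
Levies subtotal = $7,311.54
After credit = $7,311.54 − $928 = $6,383.54
Total = $6,383.54 + $941 = $7,324.54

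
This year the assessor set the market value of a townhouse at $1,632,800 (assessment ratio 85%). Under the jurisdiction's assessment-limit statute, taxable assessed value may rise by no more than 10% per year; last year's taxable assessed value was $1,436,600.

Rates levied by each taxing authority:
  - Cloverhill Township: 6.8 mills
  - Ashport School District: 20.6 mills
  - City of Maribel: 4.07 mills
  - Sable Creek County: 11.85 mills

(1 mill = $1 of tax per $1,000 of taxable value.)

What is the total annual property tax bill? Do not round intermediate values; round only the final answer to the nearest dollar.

$60,123

Uncapped assessed value = $1,632,800 × 0.85 = $1,387,880
Cap limit = $1,436,600 × 1.1 = $1,580,260
Taxable assessed value = min($1,387,880, $1,580,260) = $1,387,880 (cap does not bind)
Cloverhill Township: $1,387,880 × 0.0068 = $9,437.584
Ashport School District: $1,387,880 × 0.0206 = $28,590.328
City of Maribel: $1,387,880 × 0.00407 = $5,648.6716
Sable Creek County: $1,387,880 × 0.01185 = $16,446.378
Total = $60,122.9616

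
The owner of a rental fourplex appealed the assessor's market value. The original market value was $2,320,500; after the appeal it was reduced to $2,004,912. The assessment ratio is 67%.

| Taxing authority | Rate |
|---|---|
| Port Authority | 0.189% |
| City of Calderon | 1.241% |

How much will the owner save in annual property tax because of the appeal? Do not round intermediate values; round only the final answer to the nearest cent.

$3,023.65

Old assessed value = $2,320,500 × 0.67 = $1,554,735
New assessed value = $2,004,912 × 0.67 = $1,343,291.04
Combined rate = 0.00189 + 0.01241 = 0.0143
Old tax = $1,554,735 × 0.0143 = $22,232.7105
New tax = $1,343,291.04 × 0.0143 = $19,209.061872
Reduction = $22,232.7105 − $19,209.061872 = $3,023.648628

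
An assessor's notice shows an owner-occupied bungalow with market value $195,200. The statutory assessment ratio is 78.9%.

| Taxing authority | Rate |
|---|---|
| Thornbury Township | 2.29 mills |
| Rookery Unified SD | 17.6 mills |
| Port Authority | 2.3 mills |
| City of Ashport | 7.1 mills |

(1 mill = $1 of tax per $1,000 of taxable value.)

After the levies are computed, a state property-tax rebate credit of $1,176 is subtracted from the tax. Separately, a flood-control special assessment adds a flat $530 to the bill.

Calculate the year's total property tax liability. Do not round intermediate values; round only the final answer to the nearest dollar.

$3,865

Assessed value = $195,200 × 0.789 = $154,012.8
Thornbury Township: $154,012.8 × 0.00229 = $352.689312
Rookery Unified SD: $154,012.8 × 0.0176 = $2,710.62528
Port Authority: $154,012.8 × 0.0023 = $354.22944
City of Ashport: $154,012.8 × 0.0071 = $1,093.49088
Levies subtotal = $4,511.034912
After credit = $4,511.034912 − $1,176 = $3,335.034912
Total = $3,335.034912 + $530 = $3,865.034912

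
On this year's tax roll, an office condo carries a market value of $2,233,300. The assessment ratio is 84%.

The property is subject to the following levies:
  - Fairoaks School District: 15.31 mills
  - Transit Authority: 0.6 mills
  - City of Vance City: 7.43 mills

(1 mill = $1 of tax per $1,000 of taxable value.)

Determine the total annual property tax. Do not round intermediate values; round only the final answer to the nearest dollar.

Assessed value = $2,233,300 × 0.84 = $1,875,972
Fairoaks School District: $1,875,972 × 0.01531 = $28,721.13132
Transit Authority: $1,875,972 × 0.0006 = $1,125.5832
City of Vance City: $1,875,972 × 0.00743 = $13,938.47196
Total = $28,721.13132 + $1,125.5832 + $13,938.47196 = $43,785.18648

$43,785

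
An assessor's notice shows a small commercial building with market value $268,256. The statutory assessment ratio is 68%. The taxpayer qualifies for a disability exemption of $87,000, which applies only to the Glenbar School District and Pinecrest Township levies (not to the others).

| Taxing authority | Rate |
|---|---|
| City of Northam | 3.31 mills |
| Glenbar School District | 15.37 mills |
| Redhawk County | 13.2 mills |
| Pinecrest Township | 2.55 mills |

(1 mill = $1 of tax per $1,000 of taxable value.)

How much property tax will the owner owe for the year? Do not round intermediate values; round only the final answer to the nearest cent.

$4,721.48

Assessed value = $268,256 × 0.68 = $182,414.08
City of Northam: $182,414.08 × 0.00331 = $603.7906048
Glenbar School District: ($182,414.08 − $87,000) × 0.01537 = $95,414.08 × 0.01537 = $1,466.5144096
Redhawk County: $182,414.08 × 0.0132 = $2,407.865856
Pinecrest Township: ($182,414.08 − $87,000) × 0.00255 = $95,414.08 × 0.00255 = $243.305904
Total = $4,721.4767744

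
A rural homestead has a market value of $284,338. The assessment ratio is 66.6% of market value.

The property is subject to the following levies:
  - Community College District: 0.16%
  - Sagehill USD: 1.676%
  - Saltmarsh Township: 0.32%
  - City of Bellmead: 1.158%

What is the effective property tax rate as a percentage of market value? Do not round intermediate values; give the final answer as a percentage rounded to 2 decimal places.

2.21%

Assessed value = $284,338 × 0.666 = $189,369.108
Community College District: $189,369.108 × 0.0016 = $302.9905728
Sagehill USD: $189,369.108 × 0.01676 = $3,173.82625008
Saltmarsh Township: $189,369.108 × 0.0032 = $605.9811456
City of Bellmead: $189,369.108 × 0.01158 = $2,192.89427064
Total tax = $6,275.69223912
Effective rate = $6,275.69223912 ÷ $284,338 = 2.21% of market value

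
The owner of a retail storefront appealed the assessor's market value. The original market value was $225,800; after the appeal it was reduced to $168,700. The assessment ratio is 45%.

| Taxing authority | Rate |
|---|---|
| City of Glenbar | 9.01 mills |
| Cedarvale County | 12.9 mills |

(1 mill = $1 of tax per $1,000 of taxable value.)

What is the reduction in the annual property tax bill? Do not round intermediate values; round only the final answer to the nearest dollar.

Old assessed value = $225,800 × 0.45 = $101,610
New assessed value = $168,700 × 0.45 = $75,915
Combined rate = 0.00901 + 0.0129 = 0.02191
Old tax = $101,610 × 0.02191 = $2,226.2751
New tax = $75,915 × 0.02191 = $1,663.29765
Reduction = $2,226.2751 − $1,663.29765 = $562.97745

$563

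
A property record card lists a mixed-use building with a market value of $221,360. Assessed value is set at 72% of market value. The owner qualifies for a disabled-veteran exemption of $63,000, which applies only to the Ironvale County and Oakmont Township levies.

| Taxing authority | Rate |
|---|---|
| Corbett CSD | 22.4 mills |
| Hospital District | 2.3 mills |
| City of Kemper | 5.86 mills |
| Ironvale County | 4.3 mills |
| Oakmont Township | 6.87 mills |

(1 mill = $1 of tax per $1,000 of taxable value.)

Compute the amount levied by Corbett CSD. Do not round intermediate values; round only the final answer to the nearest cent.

Assessed value = $221,360 × 0.72 = $159,379.2
Corbett CSD taxable value = $159,379.2 (exemption does not apply)
Corbett CSD levy = $159,379.2 × 0.0224 = $3,570.09408

$3,570.09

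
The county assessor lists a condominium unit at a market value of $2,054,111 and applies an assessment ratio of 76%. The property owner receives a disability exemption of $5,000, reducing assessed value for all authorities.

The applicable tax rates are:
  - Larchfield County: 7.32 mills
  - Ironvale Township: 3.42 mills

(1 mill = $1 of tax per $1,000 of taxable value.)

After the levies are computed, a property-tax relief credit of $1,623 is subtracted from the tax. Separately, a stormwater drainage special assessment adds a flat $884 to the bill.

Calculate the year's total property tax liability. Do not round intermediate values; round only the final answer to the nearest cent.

$15,973.78

Assessed value = $2,054,111 × 0.76 = $1,561,124.36
Taxable value = $1,561,124.36 − $5,000 = $1,556,124.36
Larchfield County: $1,556,124.36 × 0.00732 = $11,390.8303152
Ironvale Township: $1,556,124.36 × 0.00342 = $5,321.9453112
Levies subtotal = $16,712.7756264
After credit = $16,712.7756264 − $1,623 = $15,089.7756264
Total = $15,089.7756264 + $884 = $15,973.7756264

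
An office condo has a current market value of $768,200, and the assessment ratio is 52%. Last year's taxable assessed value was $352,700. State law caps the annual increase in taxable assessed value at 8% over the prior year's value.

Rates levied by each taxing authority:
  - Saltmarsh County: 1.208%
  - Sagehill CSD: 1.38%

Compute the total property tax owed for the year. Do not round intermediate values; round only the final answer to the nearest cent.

Uncapped assessed value = $768,200 × 0.52 = $399,464
Cap limit = $352,700 × 1.08 = $380,916
Taxable assessed value = min($399,464, $380,916) = $380,916 (cap binds)
Saltmarsh County: $380,916 × 0.01208 = $4,601.46528
Sagehill CSD: $380,916 × 0.0138 = $5,256.6408
Total = $9,858.10608

$9,858.11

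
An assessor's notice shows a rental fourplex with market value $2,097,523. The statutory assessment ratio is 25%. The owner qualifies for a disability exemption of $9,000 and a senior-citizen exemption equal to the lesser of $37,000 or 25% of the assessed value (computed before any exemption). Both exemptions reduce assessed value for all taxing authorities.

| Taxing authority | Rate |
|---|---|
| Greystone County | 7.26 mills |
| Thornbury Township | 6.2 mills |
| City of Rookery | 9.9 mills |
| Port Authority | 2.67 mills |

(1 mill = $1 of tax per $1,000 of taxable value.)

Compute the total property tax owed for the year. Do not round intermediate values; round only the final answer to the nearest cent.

Assessed value = $2,097,523 × 0.25 = $524,380.75
Senior-citizen exemption = min($37,000, 25% × $524,380.75) = min($37,000, $131,095.1875) = $37,000 (dollar cap binds)
Taxable value = $524,380.75 − $9,000 − $37,000 = $478,380.75
Greystone County: $478,380.75 × 0.00726 = $3,473.044245
Thornbury Township: $478,380.75 × 0.0062 = $2,965.96065
City of Rookery: $478,380.75 × 0.0099 = $4,735.969425
Port Authority: $478,380.75 × 0.00267 = $1,277.2766025
Total = $12,452.2509225

$12,452.25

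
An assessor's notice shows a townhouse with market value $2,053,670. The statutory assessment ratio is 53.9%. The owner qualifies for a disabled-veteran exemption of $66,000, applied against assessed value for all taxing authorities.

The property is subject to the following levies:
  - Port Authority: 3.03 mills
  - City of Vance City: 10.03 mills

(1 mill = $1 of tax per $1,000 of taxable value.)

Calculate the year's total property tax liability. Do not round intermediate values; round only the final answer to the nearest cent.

Assessed value = $2,053,670 × 0.539 = $1,106,928.13
Taxable value = $1,106,928.13 − $66,000 = $1,040,928.13
Port Authority: $1,040,928.13 × 0.00303 = $3,154.0122339
City of Vance City: $1,040,928.13 × 0.01003 = $10,440.5091439
Total = $3,154.0122339 + $10,440.5091439 = $13,594.5213778

$13,594.52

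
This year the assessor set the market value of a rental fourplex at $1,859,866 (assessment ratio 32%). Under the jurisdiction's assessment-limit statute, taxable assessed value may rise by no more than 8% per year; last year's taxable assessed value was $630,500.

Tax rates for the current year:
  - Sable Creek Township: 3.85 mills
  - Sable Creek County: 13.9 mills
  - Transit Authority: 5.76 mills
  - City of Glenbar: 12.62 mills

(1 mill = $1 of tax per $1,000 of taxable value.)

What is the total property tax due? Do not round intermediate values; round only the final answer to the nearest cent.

$21,503.03

Uncapped assessed value = $1,859,866 × 0.32 = $595,157.12
Cap limit = $630,500 × 1.08 = $680,940
Taxable assessed value = min($595,157.12, $680,940) = $595,157.12 (cap does not bind)
Sable Creek Township: $595,157.12 × 0.00385 = $2,291.354912
Sable Creek County: $595,157.12 × 0.0139 = $8,272.683968
Transit Authority: $595,157.12 × 0.00576 = $3,428.1050112
City of Glenbar: $595,157.12 × 0.01262 = $7,510.8828544
Total = $21,503.0267456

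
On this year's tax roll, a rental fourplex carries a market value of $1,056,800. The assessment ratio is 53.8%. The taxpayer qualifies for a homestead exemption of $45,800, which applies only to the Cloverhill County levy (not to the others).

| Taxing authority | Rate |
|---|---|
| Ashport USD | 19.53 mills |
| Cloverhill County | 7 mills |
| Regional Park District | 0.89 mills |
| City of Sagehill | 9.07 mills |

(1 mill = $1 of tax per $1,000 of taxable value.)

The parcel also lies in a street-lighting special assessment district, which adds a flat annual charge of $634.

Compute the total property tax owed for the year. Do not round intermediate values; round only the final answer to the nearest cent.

Assessed value = $1,056,800 × 0.538 = $568,558.4
Ashport USD: $568,558.4 × 0.01953 = $11,103.945552
Cloverhill County: ($568,558.4 − $45,800) × 0.007 = $522,758.4 × 0.007 = $3,659.3088
Regional Park District: $568,558.4 × 0.00089 = $506.016976
City of Sagehill: $568,558.4 × 0.00907 = $5,156.824688
Levies subtotal = $20,426.096016
Total = $20,426.096016 + $634 = $21,060.096016

$21,060.10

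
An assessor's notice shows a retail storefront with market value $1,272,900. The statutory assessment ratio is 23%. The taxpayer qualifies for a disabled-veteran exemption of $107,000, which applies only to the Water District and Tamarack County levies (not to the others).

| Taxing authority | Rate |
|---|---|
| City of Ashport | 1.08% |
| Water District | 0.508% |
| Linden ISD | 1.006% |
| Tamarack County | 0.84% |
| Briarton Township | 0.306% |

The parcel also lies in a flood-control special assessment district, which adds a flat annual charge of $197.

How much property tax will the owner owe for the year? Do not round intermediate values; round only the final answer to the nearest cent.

$9,704.13

Assessed value = $1,272,900 × 0.23 = $292,767
City of Ashport: $292,767 × 0.0108 = $3,161.8836
Water District: ($292,767 − $107,000) × 0.00508 = $185,767 × 0.00508 = $943.69636
Linden ISD: $292,767 × 0.01006 = $2,945.23602
Tamarack County: ($292,767 − $107,000) × 0.0084 = $185,767 × 0.0084 = $1,560.4428
Briarton Township: $292,767 × 0.00306 = $895.86702
Levies subtotal = $9,507.1258
Total = $9,507.1258 + $197 = $9,704.1258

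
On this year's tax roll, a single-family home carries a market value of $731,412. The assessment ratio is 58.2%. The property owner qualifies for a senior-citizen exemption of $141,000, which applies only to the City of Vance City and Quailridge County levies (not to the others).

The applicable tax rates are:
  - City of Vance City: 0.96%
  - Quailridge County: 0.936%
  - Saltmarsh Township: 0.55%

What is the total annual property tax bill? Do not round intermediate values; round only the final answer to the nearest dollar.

$7,739

Assessed value = $731,412 × 0.582 = $425,681.784
City of Vance City: ($425,681.784 − $141,000) × 0.0096 = $284,681.784 × 0.0096 = $2,732.9451264
Quailridge County: ($425,681.784 − $141,000) × 0.00936 = $284,681.784 × 0.00936 = $2,664.62149824
Saltmarsh Township: $425,681.784 × 0.0055 = $2,341.249812
Total = $7,738.81643664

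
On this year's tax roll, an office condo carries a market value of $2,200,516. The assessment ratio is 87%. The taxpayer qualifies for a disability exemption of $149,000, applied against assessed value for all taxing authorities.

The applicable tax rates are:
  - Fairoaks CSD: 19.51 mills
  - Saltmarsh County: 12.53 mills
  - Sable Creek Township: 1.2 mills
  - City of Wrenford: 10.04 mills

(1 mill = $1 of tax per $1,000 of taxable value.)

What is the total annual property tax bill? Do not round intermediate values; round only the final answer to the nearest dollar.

$76,409

Assessed value = $2,200,516 × 0.87 = $1,914,448.92
Taxable value = $1,914,448.92 − $149,000 = $1,765,448.92
Fairoaks CSD: $1,765,448.92 × 0.01951 = $34,443.9084292
Saltmarsh County: $1,765,448.92 × 0.01253 = $22,121.0749676
Sable Creek Township: $1,765,448.92 × 0.0012 = $2,118.538704
City of Wrenford: $1,765,448.92 × 0.01004 = $17,725.1071568
Total = $34,443.9084292 + $22,121.0749676 + $2,118.538704 + $17,725.1071568 = $76,408.6292576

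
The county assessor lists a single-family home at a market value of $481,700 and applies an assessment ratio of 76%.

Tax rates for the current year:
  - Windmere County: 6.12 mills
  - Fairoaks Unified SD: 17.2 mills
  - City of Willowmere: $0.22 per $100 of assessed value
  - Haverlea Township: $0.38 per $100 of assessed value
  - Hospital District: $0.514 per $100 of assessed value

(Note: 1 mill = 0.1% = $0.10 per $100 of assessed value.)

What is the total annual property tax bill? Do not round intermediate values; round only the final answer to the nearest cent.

Assessed value = $481,700 × 0.76 = $366,092
Windmere County: $366,092 × 0.00612 = $2,240.48304
Fairoaks Unified SD: $366,092 × 0.0172 = $6,296.7824
City of Willowmere: $366,092 × 0.0022 = $805.4024
Haverlea Township: $366,092 × 0.0038 = $1,391.1496
Hospital District: $366,092 × 0.00514 = $1,881.71288
Total = $12,615.53032

$12,615.53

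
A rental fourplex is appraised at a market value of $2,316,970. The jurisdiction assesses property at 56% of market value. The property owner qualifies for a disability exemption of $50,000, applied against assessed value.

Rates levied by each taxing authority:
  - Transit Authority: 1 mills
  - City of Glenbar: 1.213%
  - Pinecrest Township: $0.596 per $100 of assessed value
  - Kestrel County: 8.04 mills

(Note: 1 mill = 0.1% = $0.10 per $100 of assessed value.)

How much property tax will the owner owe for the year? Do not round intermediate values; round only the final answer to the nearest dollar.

$33,845

Assessed value = $2,316,970 × 0.56 = $1,297,503.2
Taxable value = $1,297,503.2 − $50,000 = $1,247,503.2
Transit Authority: $1,247,503.2 × 0.001 = $1,247.5032
City of Glenbar: $1,247,503.2 × 0.01213 = $15,132.213816
Pinecrest Township: $1,247,503.2 × 0.00596 = $7,435.119072
Kestrel County: $1,247,503.2 × 0.00804 = $10,029.925728
Total = $33,844.761816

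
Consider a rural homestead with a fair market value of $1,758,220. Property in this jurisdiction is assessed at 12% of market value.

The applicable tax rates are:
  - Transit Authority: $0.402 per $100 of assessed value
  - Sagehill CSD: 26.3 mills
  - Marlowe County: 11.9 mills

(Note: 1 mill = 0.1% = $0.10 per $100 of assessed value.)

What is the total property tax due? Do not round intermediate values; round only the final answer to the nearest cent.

Assessed value = $1,758,220 × 0.12 = $210,986.4
Transit Authority: $210,986.4 × 0.00402 = $848.165328
Sagehill CSD: $210,986.4 × 0.0263 = $5,548.94232
Marlowe County: $210,986.4 × 0.0119 = $2,510.73816
Total = $8,907.845808

$8,907.85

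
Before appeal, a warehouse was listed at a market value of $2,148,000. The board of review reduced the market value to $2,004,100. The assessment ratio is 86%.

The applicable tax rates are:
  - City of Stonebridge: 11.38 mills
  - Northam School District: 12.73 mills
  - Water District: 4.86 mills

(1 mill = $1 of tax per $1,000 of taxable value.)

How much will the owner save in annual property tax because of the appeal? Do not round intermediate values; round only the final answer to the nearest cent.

$3,585.15

Old assessed value = $2,148,000 × 0.86 = $1,847,280
New assessed value = $2,004,100 × 0.86 = $1,723,526
Combined rate = 0.01138 + 0.01273 + 0.00486 = 0.02897
Old tax = $1,847,280 × 0.02897 = $53,515.7016
New tax = $1,723,526 × 0.02897 = $49,930.54822
Reduction = $53,515.7016 − $49,930.54822 = $3,585.15338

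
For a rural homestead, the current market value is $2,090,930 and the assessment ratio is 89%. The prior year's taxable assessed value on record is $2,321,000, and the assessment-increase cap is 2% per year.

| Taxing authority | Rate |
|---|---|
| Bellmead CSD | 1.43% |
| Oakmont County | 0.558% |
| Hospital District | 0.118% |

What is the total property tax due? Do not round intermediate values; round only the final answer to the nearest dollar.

$39,191

Uncapped assessed value = $2,090,930 × 0.89 = $1,860,927.7
Cap limit = $2,321,000 × 1.02 = $2,367,420
Taxable assessed value = min($1,860,927.7, $2,367,420) = $1,860,927.7 (cap does not bind)
Bellmead CSD: $1,860,927.7 × 0.0143 = $26,611.26611
Oakmont County: $1,860,927.7 × 0.00558 = $10,383.976566
Hospital District: $1,860,927.7 × 0.00118 = $2,195.894686
Total = $39,191.137362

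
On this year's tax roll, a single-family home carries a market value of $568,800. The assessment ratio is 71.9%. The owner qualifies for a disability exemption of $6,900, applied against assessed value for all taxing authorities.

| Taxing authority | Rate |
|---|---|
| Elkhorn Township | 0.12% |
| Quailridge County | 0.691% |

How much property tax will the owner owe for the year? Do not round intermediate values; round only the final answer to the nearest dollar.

Assessed value = $568,800 × 0.719 = $408,967.2
Taxable value = $408,967.2 − $6,900 = $402,067.2
Elkhorn Township: $402,067.2 × 0.0012 = $482.48064
Quailridge County: $402,067.2 × 0.00691 = $2,778.284352
Total = $482.48064 + $2,778.284352 = $3,260.764992

$3,261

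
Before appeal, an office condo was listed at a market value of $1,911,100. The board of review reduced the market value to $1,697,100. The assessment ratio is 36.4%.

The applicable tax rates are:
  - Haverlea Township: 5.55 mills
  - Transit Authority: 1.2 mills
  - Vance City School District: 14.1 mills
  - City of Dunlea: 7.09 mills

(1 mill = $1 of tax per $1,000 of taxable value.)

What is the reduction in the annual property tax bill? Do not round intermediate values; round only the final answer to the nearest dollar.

$2,176

Old assessed value = $1,911,100 × 0.364 = $695,640.4
New assessed value = $1,697,100 × 0.364 = $617,744.4
Combined rate = 0.00555 + 0.0012 + 0.0141 + 0.00709 = 0.02794
Old tax = $695,640.4 × 0.02794 = $19,436.192776
New tax = $617,744.4 × 0.02794 = $17,259.778536
Reduction = $19,436.192776 − $17,259.778536 = $2,176.41424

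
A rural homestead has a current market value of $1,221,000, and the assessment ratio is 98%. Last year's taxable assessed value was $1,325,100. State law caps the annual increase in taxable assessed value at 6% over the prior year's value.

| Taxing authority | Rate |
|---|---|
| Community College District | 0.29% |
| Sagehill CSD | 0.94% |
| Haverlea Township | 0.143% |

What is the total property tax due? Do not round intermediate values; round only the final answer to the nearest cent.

$16,429.04

Uncapped assessed value = $1,221,000 × 0.98 = $1,196,580
Cap limit = $1,325,100 × 1.06 = $1,404,606
Taxable assessed value = min($1,196,580, $1,404,606) = $1,196,580 (cap does not bind)
Community College District: $1,196,580 × 0.0029 = $3,470.082
Sagehill CSD: $1,196,580 × 0.0094 = $11,247.852
Haverlea Township: $1,196,580 × 0.00143 = $1,711.1094
Total = $16,429.0434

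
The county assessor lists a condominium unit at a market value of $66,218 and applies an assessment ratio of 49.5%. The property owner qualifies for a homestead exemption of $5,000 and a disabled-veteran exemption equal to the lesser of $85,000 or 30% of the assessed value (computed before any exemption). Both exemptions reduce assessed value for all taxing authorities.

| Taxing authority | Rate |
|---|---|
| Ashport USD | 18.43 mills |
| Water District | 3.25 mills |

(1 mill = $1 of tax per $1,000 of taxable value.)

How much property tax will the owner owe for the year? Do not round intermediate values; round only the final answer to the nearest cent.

$389.04

Assessed value = $66,218 × 0.495 = $32,777.91
Disabled-veteran exemption = min($85,000, 30% × $32,777.91) = min($85,000, $9,833.373) = $9,833.373 (percentage binds)
Taxable value = $32,777.91 − $5,000 − $9,833.373 = $17,944.537
Ashport USD: $17,944.537 × 0.01843 = $330.71781691
Water District: $17,944.537 × 0.00325 = $58.31974525
Total = $389.03756216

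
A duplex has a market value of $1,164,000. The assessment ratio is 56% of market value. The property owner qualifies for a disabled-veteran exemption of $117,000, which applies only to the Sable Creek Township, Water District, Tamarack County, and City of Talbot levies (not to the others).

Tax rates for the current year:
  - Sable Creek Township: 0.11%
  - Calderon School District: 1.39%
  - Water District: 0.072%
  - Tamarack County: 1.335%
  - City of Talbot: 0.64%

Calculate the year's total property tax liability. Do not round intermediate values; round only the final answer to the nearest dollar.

$20,597

Assessed value = $1,164,000 × 0.56 = $651,840
Sable Creek Township: ($651,840 − $117,000) × 0.0011 = $534,840 × 0.0011 = $588.324
Calderon School District: $651,840 × 0.0139 = $9,060.576
Water District: ($651,840 − $117,000) × 0.00072 = $534,840 × 0.00072 = $385.0848
Tamarack County: ($651,840 − $117,000) × 0.01335 = $534,840 × 0.01335 = $7,140.114
City of Talbot: ($651,840 − $117,000) × 0.0064 = $534,840 × 0.0064 = $3,422.976
Total = $20,597.0748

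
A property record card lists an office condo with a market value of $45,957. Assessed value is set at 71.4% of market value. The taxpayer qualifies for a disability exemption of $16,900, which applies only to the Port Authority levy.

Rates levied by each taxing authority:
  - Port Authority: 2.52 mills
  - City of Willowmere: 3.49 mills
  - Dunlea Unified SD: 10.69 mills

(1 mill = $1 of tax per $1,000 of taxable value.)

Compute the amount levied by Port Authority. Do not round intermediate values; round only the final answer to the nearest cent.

Assessed value = $45,957 × 0.714 = $32,813.298
Port Authority taxable value = $32,813.298 − $16,900 = $15,913.298
Port Authority levy = $15,913.298 × 0.00252 = $40.10151096

$40.10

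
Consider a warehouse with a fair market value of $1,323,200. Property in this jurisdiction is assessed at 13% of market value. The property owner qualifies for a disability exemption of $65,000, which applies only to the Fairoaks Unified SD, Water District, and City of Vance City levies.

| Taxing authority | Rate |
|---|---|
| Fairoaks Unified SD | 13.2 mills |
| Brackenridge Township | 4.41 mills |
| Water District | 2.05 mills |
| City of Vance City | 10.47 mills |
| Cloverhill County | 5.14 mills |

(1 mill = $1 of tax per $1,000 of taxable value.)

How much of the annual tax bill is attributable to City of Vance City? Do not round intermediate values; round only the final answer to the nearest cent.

Assessed value = $1,323,200 × 0.13 = $172,016
City of Vance City taxable value = $172,016 − $65,000 = $107,016
City of Vance City levy = $107,016 × 0.01047 = $1,120.45752

$1,120.46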